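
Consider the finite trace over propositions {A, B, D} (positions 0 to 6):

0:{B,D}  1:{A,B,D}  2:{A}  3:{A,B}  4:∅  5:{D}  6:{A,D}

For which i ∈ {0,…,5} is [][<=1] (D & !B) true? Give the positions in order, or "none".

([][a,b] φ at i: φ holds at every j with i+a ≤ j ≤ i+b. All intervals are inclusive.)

5

Evaluate at each i in [0,5]:
  i=0: ✗ (fails at j=0)
  i=1: ✗ (fails at j=1)
  i=2: ✗ (fails at j=2)
  i=3: ✗ (fails at j=3)
  i=4: ✗ (fails at j=4)
  i=5: ✓ (all of [5,6])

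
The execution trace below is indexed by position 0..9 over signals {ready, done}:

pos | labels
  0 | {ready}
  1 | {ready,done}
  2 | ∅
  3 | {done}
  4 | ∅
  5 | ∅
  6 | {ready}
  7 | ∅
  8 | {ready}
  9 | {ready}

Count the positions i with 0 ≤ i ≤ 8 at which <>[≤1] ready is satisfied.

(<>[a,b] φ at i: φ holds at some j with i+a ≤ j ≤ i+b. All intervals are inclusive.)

Evaluate at each i in [0,8]:
  i=0: ✓ (witness j=0)
  i=1: ✓ (witness j=1)
  i=2: ✗ (none in [2,3])
  i=3: ✗ (none in [3,4])
  i=4: ✗ (none in [4,5])
  i=5: ✓ (witness j=6)
  i=6: ✓ (witness j=6)
  i=7: ✓ (witness j=8)
  i=8: ✓ (witness j=8)
Positions where it holds: {0, 1, 5, 6, 7, 8} → 6.

6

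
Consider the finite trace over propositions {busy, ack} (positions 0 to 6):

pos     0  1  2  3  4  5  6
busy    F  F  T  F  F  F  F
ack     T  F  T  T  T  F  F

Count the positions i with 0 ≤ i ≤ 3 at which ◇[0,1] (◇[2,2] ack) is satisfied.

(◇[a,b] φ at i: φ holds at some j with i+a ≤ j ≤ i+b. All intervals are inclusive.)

3

Evaluate at each i in [0,3]:
  i=0: ✓ (witness j=0)
  i=1: ✓ (witness j=1)
  i=2: ✓ (witness j=2)
  i=3: ✗ (none in [3,4])
Positions where it holds: {0, 1, 2} → 3.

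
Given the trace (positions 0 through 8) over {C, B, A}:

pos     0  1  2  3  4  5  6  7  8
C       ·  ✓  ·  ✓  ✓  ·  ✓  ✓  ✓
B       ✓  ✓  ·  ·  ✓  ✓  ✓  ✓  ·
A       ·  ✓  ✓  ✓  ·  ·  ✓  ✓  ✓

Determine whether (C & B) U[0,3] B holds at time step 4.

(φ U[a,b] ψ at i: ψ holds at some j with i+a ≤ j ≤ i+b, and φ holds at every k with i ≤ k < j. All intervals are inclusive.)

Need some j in [4,7] with B, and (C & B) at every k in [4,j-1].
  j=4: B holds; no prefix to check → satisfied.

Yes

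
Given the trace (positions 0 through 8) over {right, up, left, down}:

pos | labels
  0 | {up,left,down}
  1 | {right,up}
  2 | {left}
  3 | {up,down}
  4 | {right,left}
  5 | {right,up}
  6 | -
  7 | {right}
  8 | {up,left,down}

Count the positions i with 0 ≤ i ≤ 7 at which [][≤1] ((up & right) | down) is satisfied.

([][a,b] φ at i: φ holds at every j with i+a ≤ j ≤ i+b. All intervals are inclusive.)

Evaluate at each i in [0,7]:
  i=0: ✓ (all of [0,1])
  i=1: ✗ (fails at j=2)
  i=2: ✗ (fails at j=2)
  i=3: ✗ (fails at j=4)
  i=4: ✗ (fails at j=4)
  i=5: ✗ (fails at j=6)
  i=6: ✗ (fails at j=6)
  i=7: ✗ (fails at j=7)
Positions where it holds: {0} → 1.

1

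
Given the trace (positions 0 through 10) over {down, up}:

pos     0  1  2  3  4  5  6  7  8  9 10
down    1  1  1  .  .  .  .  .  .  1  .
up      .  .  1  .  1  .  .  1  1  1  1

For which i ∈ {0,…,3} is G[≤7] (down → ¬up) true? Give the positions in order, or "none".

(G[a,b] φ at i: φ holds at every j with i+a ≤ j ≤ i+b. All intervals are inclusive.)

Evaluate at each i in [0,3]:
  i=0: ✗ (fails at j=2)
  i=1: ✗ (fails at j=2)
  i=2: ✗ (fails at j=2)
  i=3: ✗ (fails at j=9)

none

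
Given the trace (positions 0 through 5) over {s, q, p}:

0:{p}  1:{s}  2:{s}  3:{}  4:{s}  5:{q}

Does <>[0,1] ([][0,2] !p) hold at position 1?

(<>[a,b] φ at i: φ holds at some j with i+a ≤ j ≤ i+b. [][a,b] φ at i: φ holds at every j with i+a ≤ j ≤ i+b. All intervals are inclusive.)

Check [][0,2] !p at each j in [1,2]:
  j=1: holds on [1,3]
  j=2: holds on [2,4]
Found at j=1 → formula holds.

Holds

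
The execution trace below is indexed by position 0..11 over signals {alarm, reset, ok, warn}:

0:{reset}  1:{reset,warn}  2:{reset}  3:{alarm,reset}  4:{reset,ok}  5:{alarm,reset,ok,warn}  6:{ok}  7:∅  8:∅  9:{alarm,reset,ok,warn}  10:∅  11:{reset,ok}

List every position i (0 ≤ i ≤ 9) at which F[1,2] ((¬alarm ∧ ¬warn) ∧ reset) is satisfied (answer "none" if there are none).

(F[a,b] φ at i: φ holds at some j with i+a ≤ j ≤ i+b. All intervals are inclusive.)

0, 1, 2, 3, 9

Evaluate at each i in [0,9]:
  i=0: ✓ (witness j=2)
  i=1: ✓ (witness j=2)
  i=2: ✓ (witness j=4)
  i=3: ✓ (witness j=4)
  i=4: ✗ (none in [5,6])
  i=5: ✗ (none in [6,7])
  i=6: ✗ (none in [7,8])
  i=7: ✗ (none in [8,9])
  i=8: ✗ (none in [9,10])
  i=9: ✓ (witness j=11)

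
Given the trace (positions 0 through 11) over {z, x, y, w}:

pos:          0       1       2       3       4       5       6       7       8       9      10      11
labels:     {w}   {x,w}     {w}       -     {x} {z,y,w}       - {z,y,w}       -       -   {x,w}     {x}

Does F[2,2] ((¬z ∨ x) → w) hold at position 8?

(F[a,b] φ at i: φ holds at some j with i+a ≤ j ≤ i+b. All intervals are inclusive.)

Check ((¬z ∨ x) → w) at each j in [10,10]:
  j=10: true
Found at j=10 → formula holds.

Holds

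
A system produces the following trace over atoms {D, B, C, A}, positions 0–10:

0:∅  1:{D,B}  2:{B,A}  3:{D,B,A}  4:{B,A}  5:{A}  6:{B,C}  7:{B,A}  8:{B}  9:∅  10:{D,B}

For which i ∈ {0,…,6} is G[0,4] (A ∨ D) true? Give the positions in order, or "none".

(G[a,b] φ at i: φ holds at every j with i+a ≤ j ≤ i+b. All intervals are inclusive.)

Evaluate at each i in [0,6]:
  i=0: ✗ (fails at j=0)
  i=1: ✓ (all of [1,5])
  i=2: ✗ (fails at j=6)
  i=3: ✗ (fails at j=6)
  i=4: ✗ (fails at j=6)
  i=5: ✗ (fails at j=6)
  i=6: ✗ (fails at j=6)

1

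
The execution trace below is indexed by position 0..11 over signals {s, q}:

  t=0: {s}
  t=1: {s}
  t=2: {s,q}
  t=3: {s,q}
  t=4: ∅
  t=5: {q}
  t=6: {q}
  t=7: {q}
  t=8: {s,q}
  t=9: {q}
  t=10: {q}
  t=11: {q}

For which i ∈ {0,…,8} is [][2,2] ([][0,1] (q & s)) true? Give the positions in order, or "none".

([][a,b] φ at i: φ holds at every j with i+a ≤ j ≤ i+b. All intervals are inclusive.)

0

Evaluate at each i in [0,8]:
  i=0: ✓ (all of [2,2])
  i=1: ✗ (fails at j=3)
  i=2: ✗ (fails at j=4)
  i=3: ✗ (fails at j=5)
  i=4: ✗ (fails at j=6)
  i=5: ✗ (fails at j=7)
  i=6: ✗ (fails at j=8)
  i=7: ✗ (fails at j=9)
  i=8: ✗ (fails at j=10)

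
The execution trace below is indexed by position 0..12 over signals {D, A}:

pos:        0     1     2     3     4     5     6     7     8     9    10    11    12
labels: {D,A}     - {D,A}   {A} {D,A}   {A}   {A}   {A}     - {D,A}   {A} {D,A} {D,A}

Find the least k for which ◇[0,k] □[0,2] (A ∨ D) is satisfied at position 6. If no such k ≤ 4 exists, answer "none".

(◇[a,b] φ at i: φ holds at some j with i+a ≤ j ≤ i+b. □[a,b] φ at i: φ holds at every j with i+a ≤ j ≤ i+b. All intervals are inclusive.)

Scan j = 6,7,… for □[0,2] (A ∨ D):
  j=6: fails
  j=7: fails
  j=8: fails
  j=9: holds
First hit at j=9, so smallest k = 9-6 = 3.

3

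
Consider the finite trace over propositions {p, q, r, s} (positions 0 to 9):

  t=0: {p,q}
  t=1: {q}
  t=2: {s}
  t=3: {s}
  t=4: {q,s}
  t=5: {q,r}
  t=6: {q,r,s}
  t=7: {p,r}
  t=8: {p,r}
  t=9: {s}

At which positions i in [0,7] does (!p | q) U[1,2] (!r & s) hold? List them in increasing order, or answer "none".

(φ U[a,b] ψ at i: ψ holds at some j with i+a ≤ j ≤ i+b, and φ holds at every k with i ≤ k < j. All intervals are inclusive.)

0, 1, 2, 3

Evaluate at each i in [0,7]:
  i=0: ✓ (rhs at j=2; lhs holds on [0,1])
  i=1: ✓ (rhs at j=2; lhs holds on [1,1])
  i=2: ✓ (rhs at j=3; lhs holds on [2,2])
  i=3: ✓ (rhs at j=4; lhs holds on [3,3])
  i=4: ✗ (no rhs in [5,6])
  i=5: ✗ (no rhs in [6,7])
  i=6: ✗ (no rhs in [7,8])
  i=7: ✗ (lhs fails at k=7 before rhs at j=9)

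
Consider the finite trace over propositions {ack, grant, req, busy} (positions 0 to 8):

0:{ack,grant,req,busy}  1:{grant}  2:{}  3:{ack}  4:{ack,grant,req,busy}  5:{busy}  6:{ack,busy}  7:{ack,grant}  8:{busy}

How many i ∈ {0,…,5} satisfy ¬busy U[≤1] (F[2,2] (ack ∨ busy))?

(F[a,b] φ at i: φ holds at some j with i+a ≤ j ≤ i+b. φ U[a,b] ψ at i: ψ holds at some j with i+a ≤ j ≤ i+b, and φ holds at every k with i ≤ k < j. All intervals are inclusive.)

Evaluate at each i in [0,5]:
  i=0: ✗ (lhs fails at k=0 before rhs at j=1)
  i=1: ✓ (rhs at j=1)
  i=2: ✓ (rhs at j=2)
  i=3: ✓ (rhs at j=3)
  i=4: ✓ (rhs at j=4)
  i=5: ✓ (rhs at j=5)
Positions where it holds: {1, 2, 3, 4, 5} → 5.

5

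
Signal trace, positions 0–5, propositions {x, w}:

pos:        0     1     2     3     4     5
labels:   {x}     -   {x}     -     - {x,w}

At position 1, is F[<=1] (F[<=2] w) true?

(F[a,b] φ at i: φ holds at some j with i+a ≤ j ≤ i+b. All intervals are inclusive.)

Check F[<=2] w at each j in [1,2]:
  j=1: fails (none in [1,3])
  j=2: fails (none in [2,4])
No position in the window satisfies it → formula fails.

No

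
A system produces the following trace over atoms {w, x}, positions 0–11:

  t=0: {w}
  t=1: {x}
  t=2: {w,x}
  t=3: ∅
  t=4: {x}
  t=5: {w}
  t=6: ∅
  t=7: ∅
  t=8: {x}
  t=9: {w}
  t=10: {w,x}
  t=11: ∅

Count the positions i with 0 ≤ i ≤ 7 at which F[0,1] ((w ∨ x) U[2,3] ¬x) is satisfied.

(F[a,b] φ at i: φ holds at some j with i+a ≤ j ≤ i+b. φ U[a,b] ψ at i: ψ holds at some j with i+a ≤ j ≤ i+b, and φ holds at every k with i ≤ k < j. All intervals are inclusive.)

Evaluate at each i in [0,7]:
  i=0: ✓ (witness j=0)
  i=1: ✓ (witness j=1)
  i=2: ✗ (none in [2,3])
  i=3: ✓ (witness j=4)
  i=4: ✓ (witness j=4)
  i=5: ✗ (none in [5,6])
  i=6: ✗ (none in [6,7])
  i=7: ✓ (witness j=8)
Positions where it holds: {0, 1, 3, 4, 7} → 5.

5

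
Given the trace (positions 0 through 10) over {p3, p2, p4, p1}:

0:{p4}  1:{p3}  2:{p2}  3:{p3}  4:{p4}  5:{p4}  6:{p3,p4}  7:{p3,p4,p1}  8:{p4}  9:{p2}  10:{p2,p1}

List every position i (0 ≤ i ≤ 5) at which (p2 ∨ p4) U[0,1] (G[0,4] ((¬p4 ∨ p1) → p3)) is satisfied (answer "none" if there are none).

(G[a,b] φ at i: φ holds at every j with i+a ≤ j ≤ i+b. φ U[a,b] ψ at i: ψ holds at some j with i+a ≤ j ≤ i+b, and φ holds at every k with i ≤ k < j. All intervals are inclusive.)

2, 3, 4

Evaluate at each i in [0,5]:
  i=0: ✗ (no rhs in [0,1])
  i=1: ✗ (no rhs in [1,2])
  i=2: ✓ (rhs at j=3; lhs holds on [2,2])
  i=3: ✓ (rhs at j=3)
  i=4: ✓ (rhs at j=4)
  i=5: ✗ (no rhs in [5,6])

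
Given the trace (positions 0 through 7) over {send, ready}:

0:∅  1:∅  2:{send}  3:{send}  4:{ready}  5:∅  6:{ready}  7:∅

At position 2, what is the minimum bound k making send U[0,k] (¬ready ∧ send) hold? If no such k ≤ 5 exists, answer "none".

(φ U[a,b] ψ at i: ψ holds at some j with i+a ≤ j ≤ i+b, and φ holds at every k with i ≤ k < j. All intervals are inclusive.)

Need earliest j ≥ 2 with (¬ready ∧ send), and send at every k in [2,j-1].
  j=2: rhs holds (empty prefix). k = 0.

0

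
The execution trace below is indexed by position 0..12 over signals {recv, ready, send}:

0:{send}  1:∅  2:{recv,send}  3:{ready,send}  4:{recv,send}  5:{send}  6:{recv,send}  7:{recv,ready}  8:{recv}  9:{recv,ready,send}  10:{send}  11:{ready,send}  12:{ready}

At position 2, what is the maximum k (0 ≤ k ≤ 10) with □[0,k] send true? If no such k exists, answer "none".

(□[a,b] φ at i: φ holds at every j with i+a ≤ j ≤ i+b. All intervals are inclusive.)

send must hold from j=2 onward; find where it first fails.
  j=2: holds
  j=3: holds
  j=4: holds
  j=5: holds
  j=6: holds
  j=7: fails
Holds on [2,6], so largest k = 4.

4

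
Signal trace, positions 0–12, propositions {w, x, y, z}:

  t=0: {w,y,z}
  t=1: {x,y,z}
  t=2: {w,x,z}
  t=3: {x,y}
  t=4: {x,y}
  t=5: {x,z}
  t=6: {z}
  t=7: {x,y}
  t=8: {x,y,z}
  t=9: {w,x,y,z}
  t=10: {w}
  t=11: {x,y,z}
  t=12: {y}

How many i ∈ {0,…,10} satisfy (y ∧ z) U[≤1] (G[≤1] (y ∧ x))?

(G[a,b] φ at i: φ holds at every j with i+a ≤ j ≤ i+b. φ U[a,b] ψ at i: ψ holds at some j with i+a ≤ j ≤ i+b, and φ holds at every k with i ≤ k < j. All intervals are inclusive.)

3

Evaluate at each i in [0,10]:
  i=0: ✗ (no rhs in [0,1])
  i=1: ✗ (no rhs in [1,2])
  i=2: ✗ (lhs fails at k=2 before rhs at j=3)
  i=3: ✓ (rhs at j=3)
  i=4: ✗ (no rhs in [4,5])
  i=5: ✗ (no rhs in [5,6])
  i=6: ✗ (lhs fails at k=6 before rhs at j=7)
  i=7: ✓ (rhs at j=7)
  i=8: ✓ (rhs at j=8)
  i=9: ✗ (no rhs in [9,10])
  i=10: ✗ (no rhs in [10,11])
Positions where it holds: {3, 7, 8} → 3.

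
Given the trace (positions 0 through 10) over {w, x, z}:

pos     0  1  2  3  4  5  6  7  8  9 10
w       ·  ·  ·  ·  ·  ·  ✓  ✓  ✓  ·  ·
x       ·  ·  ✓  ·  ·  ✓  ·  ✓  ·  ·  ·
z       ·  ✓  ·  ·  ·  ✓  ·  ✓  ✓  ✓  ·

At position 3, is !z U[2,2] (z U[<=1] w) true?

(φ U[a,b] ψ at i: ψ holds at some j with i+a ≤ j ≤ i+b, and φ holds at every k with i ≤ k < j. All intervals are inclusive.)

Need some j in [5,5] with (z U[<=1] w), and !z at every k in [3,j-1].
  j=5: (z U[<=1] w) holds; !z holds at every k in [3,4] → satisfied.

Holds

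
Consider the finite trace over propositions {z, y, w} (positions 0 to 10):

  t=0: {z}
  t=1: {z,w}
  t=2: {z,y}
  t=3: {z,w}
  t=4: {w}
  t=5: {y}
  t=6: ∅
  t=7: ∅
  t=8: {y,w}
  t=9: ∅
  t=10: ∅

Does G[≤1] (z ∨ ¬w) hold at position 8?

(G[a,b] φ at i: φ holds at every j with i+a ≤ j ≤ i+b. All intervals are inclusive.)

Check (z ∨ ¬w) at every j in [8,9]:
  j=8: false
  j=9: true
Fails at j=8 → formula fails.

Does not hold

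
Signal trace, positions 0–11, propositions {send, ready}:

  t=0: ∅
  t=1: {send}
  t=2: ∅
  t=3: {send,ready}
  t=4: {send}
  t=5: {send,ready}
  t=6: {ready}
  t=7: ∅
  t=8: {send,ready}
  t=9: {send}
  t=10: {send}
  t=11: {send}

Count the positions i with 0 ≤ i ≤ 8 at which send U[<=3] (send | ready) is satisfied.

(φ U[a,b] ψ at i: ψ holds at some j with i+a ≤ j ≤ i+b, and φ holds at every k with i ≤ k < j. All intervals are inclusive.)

6

Evaluate at each i in [0,8]:
  i=0: ✗ (lhs fails at k=0 before rhs at j=1)
  i=1: ✓ (rhs at j=1)
  i=2: ✗ (lhs fails at k=2 before rhs at j=3)
  i=3: ✓ (rhs at j=3)
  i=4: ✓ (rhs at j=4)
  i=5: ✓ (rhs at j=5)
  i=6: ✓ (rhs at j=6)
  i=7: ✗ (lhs fails at k=7 before rhs at j=8)
  i=8: ✓ (rhs at j=8)
Positions where it holds: {1, 3, 4, 5, 6, 8} → 6.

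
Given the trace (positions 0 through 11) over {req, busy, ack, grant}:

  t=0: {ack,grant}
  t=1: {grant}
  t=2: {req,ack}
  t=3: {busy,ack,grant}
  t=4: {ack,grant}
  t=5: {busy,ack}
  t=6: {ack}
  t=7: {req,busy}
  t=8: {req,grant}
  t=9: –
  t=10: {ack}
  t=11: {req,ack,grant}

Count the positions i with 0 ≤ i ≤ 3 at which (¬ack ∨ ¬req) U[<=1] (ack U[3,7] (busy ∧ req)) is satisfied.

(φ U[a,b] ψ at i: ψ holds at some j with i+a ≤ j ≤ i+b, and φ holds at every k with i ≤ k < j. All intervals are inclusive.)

3

Evaluate at each i in [0,3]:
  i=0: ✗ (no rhs in [0,1])
  i=1: ✓ (rhs at j=2; lhs holds on [1,1])
  i=2: ✓ (rhs at j=2)
  i=3: ✓ (rhs at j=3)
Positions where it holds: {1, 2, 3} → 3.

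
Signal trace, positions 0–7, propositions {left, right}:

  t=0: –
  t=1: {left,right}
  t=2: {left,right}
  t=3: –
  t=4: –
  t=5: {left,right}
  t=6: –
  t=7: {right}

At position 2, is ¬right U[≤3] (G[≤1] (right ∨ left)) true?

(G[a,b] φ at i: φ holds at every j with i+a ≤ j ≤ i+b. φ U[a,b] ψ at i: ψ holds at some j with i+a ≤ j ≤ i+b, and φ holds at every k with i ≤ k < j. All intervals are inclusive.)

Need some j in [2,5] with G[≤1] (right ∨ left), and ¬right at every k in [2,j-1].
  j=2: G[≤1] (right ∨ left) — fails at 3.
  j=3: G[≤1] (right ∨ left) — fails at 3.
  j=4: G[≤1] (right ∨ left) — fails at 4.
  j=5: G[≤1] (right ∨ left) — fails at 6.
No j in the window works → until fails.

No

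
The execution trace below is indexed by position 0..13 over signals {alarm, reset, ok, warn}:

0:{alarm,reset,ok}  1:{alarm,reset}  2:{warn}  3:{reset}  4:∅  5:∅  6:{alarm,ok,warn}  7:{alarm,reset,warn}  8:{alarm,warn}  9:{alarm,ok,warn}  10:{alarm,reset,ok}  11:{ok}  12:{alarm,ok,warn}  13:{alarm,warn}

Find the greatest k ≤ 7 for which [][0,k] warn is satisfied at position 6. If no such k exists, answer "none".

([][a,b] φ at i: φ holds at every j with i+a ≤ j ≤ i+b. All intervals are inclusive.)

warn must hold from j=6 onward; find where it first fails.
  j=6: holds
  j=7: holds
  j=8: holds
  j=9: holds
  j=10: fails
Holds on [6,9], so largest k = 3.

3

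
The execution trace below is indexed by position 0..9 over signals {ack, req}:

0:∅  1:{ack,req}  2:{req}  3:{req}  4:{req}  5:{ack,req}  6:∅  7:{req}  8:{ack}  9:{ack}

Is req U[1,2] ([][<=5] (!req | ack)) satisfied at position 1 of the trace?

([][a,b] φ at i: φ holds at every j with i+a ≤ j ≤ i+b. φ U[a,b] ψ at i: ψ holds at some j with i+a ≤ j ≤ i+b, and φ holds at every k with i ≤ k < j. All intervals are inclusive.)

Does not hold

Need some j in [2,3] with [][<=5] (!req | ack), and req at every k in [1,j-1].
  j=2: [][<=5] (!req | ack) — fails at 2.
  j=3: [][<=5] (!req | ack) — fails at 3.
No j in the window works → until fails.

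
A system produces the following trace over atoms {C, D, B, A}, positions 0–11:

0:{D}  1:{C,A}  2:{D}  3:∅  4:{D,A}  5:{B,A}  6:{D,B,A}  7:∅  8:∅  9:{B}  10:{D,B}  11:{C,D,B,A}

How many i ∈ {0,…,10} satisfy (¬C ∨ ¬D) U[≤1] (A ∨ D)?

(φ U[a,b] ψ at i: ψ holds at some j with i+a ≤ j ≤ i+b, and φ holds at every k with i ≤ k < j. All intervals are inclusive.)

Evaluate at each i in [0,10]:
  i=0: ✓ (rhs at j=0)
  i=1: ✓ (rhs at j=1)
  i=2: ✓ (rhs at j=2)
  i=3: ✓ (rhs at j=4; lhs holds on [3,3])
  i=4: ✓ (rhs at j=4)
  i=5: ✓ (rhs at j=5)
  i=6: ✓ (rhs at j=6)
  i=7: ✗ (no rhs in [7,8])
  i=8: ✗ (no rhs in [8,9])
  i=9: ✓ (rhs at j=10; lhs holds on [9,9])
  i=10: ✓ (rhs at j=10)
Positions where it holds: {0, 1, 2, 3, 4, 5, 6, 9, 10} → 9.

9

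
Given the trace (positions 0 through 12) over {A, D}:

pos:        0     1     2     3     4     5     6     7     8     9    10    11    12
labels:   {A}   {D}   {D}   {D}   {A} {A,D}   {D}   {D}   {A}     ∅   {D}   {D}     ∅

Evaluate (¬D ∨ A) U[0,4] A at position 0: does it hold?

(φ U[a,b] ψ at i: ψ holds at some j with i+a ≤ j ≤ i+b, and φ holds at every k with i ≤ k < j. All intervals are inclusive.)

Need some j in [0,4] with A, and (¬D ∨ A) at every k in [0,j-1].
  j=0: A holds; no prefix to check → satisfied.

Holds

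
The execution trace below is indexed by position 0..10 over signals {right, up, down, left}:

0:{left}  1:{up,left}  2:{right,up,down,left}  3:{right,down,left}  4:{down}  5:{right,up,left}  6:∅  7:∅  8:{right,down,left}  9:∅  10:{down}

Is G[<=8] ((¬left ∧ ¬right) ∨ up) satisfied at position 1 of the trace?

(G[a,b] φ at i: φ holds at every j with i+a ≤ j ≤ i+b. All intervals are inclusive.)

Check ((¬left ∧ ¬right) ∨ up) at every j in [1,9]:
  j=1: true
  j=2: true
  j=3: false
  j=4: true
  j=5: true
  j=6: true
  j=7: true
  j=8: false
  j=9: true
Fails at j=3 → formula fails.

Does not hold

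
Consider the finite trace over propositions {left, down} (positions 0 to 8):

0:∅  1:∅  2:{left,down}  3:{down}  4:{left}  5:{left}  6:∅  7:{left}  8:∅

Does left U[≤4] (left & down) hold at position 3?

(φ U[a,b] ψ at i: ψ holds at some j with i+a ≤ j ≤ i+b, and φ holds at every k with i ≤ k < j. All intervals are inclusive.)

False

Need some j in [3,7] with (left & down), and left at every k in [3,j-1].
  j=3: (left & down) false.
  j=4: (left & down) false.
  j=5: (left & down) false.
  j=6: (left & down) false.
  j=7: (left & down) false.
No j in the window works → until fails.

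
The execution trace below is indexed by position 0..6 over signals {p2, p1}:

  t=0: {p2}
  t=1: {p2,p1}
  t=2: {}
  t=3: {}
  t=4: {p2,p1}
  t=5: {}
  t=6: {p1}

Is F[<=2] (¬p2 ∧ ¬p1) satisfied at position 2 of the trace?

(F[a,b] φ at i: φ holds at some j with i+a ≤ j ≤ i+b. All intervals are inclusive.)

Check (¬p2 ∧ ¬p1) at each j in [2,4]:
  j=2: true
  j=3: true
  j=4: false
Found at j=2 → formula holds.

Holds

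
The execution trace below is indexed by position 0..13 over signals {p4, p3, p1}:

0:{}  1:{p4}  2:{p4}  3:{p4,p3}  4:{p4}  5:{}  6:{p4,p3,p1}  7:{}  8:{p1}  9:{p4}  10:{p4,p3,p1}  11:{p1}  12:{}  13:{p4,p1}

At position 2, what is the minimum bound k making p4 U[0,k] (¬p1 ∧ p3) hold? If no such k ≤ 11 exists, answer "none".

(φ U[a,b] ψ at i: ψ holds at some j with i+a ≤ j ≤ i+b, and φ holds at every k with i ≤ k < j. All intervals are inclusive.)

Need earliest j ≥ 2 with (¬p1 ∧ p3), and p4 at every k in [2,j-1].
  j=2: rhs fails.
  j=3: rhs holds; lhs holds on [2,2]. k = 1.

1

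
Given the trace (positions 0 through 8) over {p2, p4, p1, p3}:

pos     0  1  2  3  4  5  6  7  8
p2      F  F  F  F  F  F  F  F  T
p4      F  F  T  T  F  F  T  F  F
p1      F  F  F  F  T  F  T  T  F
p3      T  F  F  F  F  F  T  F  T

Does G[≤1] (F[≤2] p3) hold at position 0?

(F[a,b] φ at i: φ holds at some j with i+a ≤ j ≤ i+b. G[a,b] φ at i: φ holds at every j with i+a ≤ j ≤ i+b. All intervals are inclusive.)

False

Check F[≤2] p3 at every j in [0,1]:
  j=0: holds (witness at 0)
  j=1: fails (none in [1,3])
Fails at j=1 → formula fails.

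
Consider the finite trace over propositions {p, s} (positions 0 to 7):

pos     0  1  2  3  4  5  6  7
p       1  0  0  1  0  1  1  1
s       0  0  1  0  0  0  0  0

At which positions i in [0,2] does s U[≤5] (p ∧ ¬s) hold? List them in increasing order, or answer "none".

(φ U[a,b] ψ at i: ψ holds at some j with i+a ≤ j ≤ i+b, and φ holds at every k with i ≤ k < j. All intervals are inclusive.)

0, 2

Evaluate at each i in [0,2]:
  i=0: ✓ (rhs at j=0)
  i=1: ✗ (lhs fails at k=1 before rhs at j=3)
  i=2: ✓ (rhs at j=3; lhs holds on [2,2])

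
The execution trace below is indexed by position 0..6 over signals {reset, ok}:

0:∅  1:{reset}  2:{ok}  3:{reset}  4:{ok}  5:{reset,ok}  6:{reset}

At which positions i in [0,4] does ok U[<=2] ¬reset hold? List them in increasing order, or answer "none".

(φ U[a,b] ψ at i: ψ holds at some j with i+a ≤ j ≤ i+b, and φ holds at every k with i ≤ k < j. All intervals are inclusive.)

Evaluate at each i in [0,4]:
  i=0: ✓ (rhs at j=0)
  i=1: ✗ (lhs fails at k=1 before rhs at j=2)
  i=2: ✓ (rhs at j=2)
  i=3: ✗ (lhs fails at k=3 before rhs at j=4)
  i=4: ✓ (rhs at j=4)

0, 2, 4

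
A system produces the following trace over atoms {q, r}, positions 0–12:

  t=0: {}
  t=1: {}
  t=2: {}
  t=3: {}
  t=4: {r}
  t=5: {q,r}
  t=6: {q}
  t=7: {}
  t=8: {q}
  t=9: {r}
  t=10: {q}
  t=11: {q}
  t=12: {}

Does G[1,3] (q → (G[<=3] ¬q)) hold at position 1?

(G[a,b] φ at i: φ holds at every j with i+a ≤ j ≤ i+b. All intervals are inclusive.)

Yes

Check (q → (G[<=3] ¬q)) at every j in [2,4]:
  j=2: antecedent false → ✓
  j=3: antecedent false → ✓
  j=4: antecedent false → ✓
All positions satisfy it → formula holds.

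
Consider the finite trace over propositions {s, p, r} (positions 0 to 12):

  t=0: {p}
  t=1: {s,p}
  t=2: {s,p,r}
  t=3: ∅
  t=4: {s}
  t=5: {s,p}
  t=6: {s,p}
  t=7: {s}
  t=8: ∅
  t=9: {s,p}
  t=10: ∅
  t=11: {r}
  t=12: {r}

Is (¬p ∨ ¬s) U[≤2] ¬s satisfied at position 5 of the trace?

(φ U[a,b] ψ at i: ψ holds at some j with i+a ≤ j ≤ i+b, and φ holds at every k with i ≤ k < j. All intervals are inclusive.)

Need some j in [5,7] with ¬s, and (¬p ∨ ¬s) at every k in [5,j-1].
  j=5: ¬s false.
  j=6: ¬s false.
  j=7: ¬s false.
No j in the window works → until fails.

No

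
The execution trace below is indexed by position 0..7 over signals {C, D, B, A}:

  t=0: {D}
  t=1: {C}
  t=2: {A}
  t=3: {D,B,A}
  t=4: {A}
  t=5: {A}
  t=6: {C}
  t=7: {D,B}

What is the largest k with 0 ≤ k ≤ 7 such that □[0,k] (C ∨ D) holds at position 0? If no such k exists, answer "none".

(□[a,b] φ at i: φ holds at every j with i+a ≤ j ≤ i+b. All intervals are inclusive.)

(C ∨ D) must hold from j=0 onward; find where it first fails.
  j=0: holds
  j=1: holds
  j=2: fails
Holds on [0,1], so largest k = 1.

1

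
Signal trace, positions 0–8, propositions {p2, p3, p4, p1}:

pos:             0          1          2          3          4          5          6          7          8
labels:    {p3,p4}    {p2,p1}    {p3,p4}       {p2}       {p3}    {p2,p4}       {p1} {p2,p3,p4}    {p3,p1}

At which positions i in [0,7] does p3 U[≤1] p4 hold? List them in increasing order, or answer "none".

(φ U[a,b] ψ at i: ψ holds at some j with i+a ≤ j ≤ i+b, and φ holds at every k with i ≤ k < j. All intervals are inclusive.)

Evaluate at each i in [0,7]:
  i=0: ✓ (rhs at j=0)
  i=1: ✗ (lhs fails at k=1 before rhs at j=2)
  i=2: ✓ (rhs at j=2)
  i=3: ✗ (no rhs in [3,4])
  i=4: ✓ (rhs at j=5; lhs holds on [4,4])
  i=5: ✓ (rhs at j=5)
  i=6: ✗ (lhs fails at k=6 before rhs at j=7)
  i=7: ✓ (rhs at j=7)

0, 2, 4, 5, 7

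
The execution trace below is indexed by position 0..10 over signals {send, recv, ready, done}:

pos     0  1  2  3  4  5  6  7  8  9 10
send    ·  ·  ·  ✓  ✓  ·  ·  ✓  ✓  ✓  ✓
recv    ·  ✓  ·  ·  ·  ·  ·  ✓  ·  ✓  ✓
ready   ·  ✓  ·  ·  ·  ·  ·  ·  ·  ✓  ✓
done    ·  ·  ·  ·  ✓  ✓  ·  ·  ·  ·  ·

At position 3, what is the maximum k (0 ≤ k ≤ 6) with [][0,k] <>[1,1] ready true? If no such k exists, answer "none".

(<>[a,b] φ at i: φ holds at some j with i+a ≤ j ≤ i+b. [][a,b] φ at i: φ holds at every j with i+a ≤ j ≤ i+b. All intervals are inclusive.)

<>[1,1] ready must hold from j=3 onward; find where it first fails.
  j=3: fails → no k works.

none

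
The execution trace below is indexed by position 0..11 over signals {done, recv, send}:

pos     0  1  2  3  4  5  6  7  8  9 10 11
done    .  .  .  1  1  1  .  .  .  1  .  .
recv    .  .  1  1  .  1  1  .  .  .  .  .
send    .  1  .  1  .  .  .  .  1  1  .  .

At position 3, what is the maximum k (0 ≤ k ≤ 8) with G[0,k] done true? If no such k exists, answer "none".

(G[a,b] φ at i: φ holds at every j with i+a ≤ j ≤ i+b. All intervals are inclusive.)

done must hold from j=3 onward; find where it first fails.
  j=3: holds
  j=4: holds
  j=5: holds
  j=6: fails
Holds on [3,5], so largest k = 2.

2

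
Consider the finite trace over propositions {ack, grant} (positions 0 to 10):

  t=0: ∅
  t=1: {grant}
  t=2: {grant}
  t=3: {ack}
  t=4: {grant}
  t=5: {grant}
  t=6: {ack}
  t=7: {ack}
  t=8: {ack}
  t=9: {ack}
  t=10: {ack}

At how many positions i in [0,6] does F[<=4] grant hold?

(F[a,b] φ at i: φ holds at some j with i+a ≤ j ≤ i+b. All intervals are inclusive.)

6

Evaluate at each i in [0,6]:
  i=0: ✓ (witness j=1)
  i=1: ✓ (witness j=1)
  i=2: ✓ (witness j=2)
  i=3: ✓ (witness j=4)
  i=4: ✓ (witness j=4)
  i=5: ✓ (witness j=5)
  i=6: ✗ (none in [6,10])
Positions where it holds: {0, 1, 2, 3, 4, 5} → 6.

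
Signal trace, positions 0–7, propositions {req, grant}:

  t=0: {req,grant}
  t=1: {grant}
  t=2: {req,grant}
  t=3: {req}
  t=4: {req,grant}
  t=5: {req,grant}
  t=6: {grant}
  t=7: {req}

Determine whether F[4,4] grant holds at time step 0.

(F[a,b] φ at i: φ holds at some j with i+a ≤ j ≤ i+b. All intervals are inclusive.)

Check grant at each j in [4,4]:
  j=4: true
Found at j=4 → formula holds.

True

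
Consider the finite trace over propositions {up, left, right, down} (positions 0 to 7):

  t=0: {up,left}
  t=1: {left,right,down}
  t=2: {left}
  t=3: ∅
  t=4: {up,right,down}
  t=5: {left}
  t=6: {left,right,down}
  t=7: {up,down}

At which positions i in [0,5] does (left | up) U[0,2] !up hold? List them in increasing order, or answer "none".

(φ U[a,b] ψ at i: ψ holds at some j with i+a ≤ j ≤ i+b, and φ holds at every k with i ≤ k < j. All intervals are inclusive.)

Evaluate at each i in [0,5]:
  i=0: ✓ (rhs at j=1; lhs holds on [0,0])
  i=1: ✓ (rhs at j=1)
  i=2: ✓ (rhs at j=2)
  i=3: ✓ (rhs at j=3)
  i=4: ✓ (rhs at j=5; lhs holds on [4,4])
  i=5: ✓ (rhs at j=5)

0, 1, 2, 3, 4, 5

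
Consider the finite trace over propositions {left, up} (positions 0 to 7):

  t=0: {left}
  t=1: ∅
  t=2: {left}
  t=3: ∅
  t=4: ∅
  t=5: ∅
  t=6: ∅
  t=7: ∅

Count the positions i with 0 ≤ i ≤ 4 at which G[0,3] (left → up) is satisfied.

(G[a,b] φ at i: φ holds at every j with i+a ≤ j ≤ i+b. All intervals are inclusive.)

Evaluate at each i in [0,4]:
  i=0: ✗ (fails at j=0)
  i=1: ✗ (fails at j=2)
  i=2: ✗ (fails at j=2)
  i=3: ✓ (all of [3,6])
  i=4: ✓ (all of [4,7])
Positions where it holds: {3, 4} → 2.

2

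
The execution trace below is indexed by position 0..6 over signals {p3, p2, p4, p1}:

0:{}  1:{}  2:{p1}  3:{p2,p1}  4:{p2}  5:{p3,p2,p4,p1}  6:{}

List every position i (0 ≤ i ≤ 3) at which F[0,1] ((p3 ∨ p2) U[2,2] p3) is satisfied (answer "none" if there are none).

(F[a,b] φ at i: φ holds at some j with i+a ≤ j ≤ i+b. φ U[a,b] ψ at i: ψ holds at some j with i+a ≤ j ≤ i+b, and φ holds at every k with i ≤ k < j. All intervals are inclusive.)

2, 3

Evaluate at each i in [0,3]:
  i=0: ✗ (none in [0,1])
  i=1: ✗ (none in [1,2])
  i=2: ✓ (witness j=3)
  i=3: ✓ (witness j=3)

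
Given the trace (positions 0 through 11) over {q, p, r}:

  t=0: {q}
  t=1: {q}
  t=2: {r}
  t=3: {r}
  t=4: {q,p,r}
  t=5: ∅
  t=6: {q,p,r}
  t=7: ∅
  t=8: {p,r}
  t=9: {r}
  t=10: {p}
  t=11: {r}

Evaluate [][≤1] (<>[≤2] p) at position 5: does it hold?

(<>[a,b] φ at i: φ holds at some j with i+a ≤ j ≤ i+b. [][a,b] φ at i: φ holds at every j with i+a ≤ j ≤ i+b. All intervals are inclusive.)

Check <>[≤2] p at every j in [5,6]:
  j=5: holds (witness at 6)
  j=6: holds (witness at 6)
All positions satisfy it → formula holds.

True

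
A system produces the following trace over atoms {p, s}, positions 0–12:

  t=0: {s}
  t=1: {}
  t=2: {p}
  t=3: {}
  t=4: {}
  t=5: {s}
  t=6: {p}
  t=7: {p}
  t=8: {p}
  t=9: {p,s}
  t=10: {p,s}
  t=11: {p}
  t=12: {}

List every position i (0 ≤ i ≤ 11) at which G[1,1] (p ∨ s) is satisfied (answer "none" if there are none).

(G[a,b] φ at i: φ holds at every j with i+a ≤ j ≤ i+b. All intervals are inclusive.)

1, 4, 5, 6, 7, 8, 9, 10

Evaluate at each i in [0,11]:
  i=0: ✗ (fails at j=1)
  i=1: ✓ (all of [2,2])
  i=2: ✗ (fails at j=3)
  i=3: ✗ (fails at j=4)
  i=4: ✓ (all of [5,5])
  i=5: ✓ (all of [6,6])
  i=6: ✓ (all of [7,7])
  i=7: ✓ (all of [8,8])
  i=8: ✓ (all of [9,9])
  i=9: ✓ (all of [10,10])
  i=10: ✓ (all of [11,11])
  i=11: ✗ (fails at j=12)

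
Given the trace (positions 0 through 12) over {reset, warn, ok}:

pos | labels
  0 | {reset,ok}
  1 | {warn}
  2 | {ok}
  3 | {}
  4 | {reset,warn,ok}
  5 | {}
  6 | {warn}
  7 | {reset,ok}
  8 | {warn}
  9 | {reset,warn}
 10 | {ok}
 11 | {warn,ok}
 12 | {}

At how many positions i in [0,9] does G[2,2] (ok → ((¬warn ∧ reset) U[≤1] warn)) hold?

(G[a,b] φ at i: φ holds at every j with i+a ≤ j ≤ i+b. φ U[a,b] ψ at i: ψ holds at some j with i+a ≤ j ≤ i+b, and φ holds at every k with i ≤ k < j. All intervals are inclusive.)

8

Evaluate at each i in [0,9]:
  i=0: ✗ (fails at j=2)
  i=1: ✓ (all of [3,3])
  i=2: ✓ (all of [4,4])
  i=3: ✓ (all of [5,5])
  i=4: ✓ (all of [6,6])
  i=5: ✓ (all of [7,7])
  i=6: ✓ (all of [8,8])
  i=7: ✓ (all of [9,9])
  i=8: ✗ (fails at j=10)
  i=9: ✓ (all of [11,11])
Positions where it holds: {1, 2, 3, 4, 5, 6, 7, 9} → 8.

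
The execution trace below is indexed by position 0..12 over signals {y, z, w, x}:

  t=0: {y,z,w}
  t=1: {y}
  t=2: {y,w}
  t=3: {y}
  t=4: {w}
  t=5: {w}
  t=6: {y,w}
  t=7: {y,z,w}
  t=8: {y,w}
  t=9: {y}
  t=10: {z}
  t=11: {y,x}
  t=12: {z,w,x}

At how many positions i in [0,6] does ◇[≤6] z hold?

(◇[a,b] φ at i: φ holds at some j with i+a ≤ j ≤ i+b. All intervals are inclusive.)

7

Evaluate at each i in [0,6]:
  i=0: ✓ (witness j=0)
  i=1: ✓ (witness j=7)
  i=2: ✓ (witness j=7)
  i=3: ✓ (witness j=7)
  i=4: ✓ (witness j=7)
  i=5: ✓ (witness j=7)
  i=6: ✓ (witness j=7)
Positions where it holds: {0, 1, 2, 3, 4, 5, 6} → 7.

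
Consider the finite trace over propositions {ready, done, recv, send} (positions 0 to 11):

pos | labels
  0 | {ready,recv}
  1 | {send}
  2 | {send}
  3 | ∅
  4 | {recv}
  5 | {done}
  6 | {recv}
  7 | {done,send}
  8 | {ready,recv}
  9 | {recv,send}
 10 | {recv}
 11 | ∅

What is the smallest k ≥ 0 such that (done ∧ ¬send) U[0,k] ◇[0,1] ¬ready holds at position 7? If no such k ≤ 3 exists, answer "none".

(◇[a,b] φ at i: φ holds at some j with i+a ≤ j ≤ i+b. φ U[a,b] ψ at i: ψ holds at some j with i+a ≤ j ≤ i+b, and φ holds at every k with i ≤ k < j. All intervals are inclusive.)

Need earliest j ≥ 7 with ◇[0,1] ¬ready, and (done ∧ ¬send) at every k in [7,j-1].
  j=7: rhs holds (empty prefix). k = 0.

0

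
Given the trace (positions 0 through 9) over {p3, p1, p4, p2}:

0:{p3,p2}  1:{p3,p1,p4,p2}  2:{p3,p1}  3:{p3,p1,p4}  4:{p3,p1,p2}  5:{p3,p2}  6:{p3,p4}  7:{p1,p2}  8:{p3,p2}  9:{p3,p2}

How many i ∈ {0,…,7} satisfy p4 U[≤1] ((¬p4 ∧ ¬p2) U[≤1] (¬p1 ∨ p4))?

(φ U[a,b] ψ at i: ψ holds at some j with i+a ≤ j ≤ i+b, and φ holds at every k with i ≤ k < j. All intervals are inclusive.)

6

Evaluate at each i in [0,7]:
  i=0: ✓ (rhs at j=0)
  i=1: ✓ (rhs at j=1)
  i=2: ✓ (rhs at j=2)
  i=3: ✓ (rhs at j=3)
  i=4: ✗ (lhs fails at k=4 before rhs at j=5)
  i=5: ✓ (rhs at j=5)
  i=6: ✓ (rhs at j=6)
  i=7: ✗ (lhs fails at k=7 before rhs at j=8)
Positions where it holds: {0, 1, 2, 3, 5, 6} → 6.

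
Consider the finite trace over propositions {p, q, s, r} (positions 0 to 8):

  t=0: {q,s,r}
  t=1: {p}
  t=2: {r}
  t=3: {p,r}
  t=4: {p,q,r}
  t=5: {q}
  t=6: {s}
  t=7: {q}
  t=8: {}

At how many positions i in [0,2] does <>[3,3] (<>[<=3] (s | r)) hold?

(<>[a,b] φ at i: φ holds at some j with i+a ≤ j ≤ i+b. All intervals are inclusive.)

3

Evaluate at each i in [0,2]:
  i=0: ✓ (witness j=3)
  i=1: ✓ (witness j=4)
  i=2: ✓ (witness j=5)
Positions where it holds: {0, 1, 2} → 3.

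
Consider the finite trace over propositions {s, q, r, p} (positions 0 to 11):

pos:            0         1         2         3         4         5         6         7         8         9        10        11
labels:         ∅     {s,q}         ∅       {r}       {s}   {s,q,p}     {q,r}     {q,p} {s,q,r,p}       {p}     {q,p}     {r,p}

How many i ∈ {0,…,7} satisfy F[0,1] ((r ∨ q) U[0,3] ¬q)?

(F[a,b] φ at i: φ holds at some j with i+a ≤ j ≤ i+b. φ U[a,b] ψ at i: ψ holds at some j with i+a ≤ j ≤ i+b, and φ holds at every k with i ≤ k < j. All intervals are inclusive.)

8

Evaluate at each i in [0,7]:
  i=0: ✓ (witness j=0)
  i=1: ✓ (witness j=1)
  i=2: ✓ (witness j=2)
  i=3: ✓ (witness j=3)
  i=4: ✓ (witness j=4)
  i=5: ✓ (witness j=6)
  i=6: ✓ (witness j=6)
  i=7: ✓ (witness j=7)
Positions where it holds: {0, 1, 2, 3, 4, 5, 6, 7} → 8.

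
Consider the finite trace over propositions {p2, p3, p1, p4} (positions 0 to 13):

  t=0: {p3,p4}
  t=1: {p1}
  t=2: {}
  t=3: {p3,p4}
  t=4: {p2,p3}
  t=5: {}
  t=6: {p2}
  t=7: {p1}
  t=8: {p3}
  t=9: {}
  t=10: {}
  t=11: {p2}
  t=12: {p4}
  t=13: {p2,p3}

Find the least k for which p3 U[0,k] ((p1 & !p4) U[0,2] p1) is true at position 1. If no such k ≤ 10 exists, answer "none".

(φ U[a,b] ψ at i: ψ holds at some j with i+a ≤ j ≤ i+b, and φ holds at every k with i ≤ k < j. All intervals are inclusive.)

Need earliest j ≥ 1 with ((p1 & !p4) U[0,2] p1), and p3 at every k in [1,j-1].
  j=1: rhs holds (empty prefix). k = 0.

0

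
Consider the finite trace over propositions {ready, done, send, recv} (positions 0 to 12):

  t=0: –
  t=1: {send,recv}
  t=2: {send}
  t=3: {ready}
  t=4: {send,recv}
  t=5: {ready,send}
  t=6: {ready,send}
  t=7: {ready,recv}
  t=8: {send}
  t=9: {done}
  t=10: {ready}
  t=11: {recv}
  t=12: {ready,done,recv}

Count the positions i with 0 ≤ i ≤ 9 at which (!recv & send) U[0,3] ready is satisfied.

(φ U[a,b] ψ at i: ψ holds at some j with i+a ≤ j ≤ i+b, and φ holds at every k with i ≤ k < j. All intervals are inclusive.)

5

Evaluate at each i in [0,9]:
  i=0: ✗ (lhs fails at k=0 before rhs at j=3)
  i=1: ✗ (lhs fails at k=1 before rhs at j=3)
  i=2: ✓ (rhs at j=3; lhs holds on [2,2])
  i=3: ✓ (rhs at j=3)
  i=4: ✗ (lhs fails at k=4 before rhs at j=5)
  i=5: ✓ (rhs at j=5)
  i=6: ✓ (rhs at j=6)
  i=7: ✓ (rhs at j=7)
  i=8: ✗ (lhs fails at k=9 before rhs at j=10)
  i=9: ✗ (lhs fails at k=9 before rhs at j=10)
Positions where it holds: {2, 3, 5, 6, 7} → 5.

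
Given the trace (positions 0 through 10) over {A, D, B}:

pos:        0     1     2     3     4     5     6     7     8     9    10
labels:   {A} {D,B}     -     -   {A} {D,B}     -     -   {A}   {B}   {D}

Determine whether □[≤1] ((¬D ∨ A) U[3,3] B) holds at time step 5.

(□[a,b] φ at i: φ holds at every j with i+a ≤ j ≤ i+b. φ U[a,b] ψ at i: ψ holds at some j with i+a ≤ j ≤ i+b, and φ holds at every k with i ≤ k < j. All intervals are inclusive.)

Check ((¬D ∨ A) U[3,3] B) at every j in [5,6]:
  j=5: fails
  j=6: holds
Fails at j=5 → formula fails.

No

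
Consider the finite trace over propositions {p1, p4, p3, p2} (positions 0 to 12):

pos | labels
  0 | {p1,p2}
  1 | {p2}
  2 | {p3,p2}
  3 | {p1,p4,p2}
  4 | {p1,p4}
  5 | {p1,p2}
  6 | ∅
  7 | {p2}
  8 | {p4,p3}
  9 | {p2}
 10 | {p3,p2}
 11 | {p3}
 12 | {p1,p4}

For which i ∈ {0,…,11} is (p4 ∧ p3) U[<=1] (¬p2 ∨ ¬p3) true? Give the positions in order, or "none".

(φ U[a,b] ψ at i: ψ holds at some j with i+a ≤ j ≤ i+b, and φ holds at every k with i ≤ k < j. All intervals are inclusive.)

0, 1, 3, 4, 5, 6, 7, 8, 9, 11

Evaluate at each i in [0,11]:
  i=0: ✓ (rhs at j=0)
  i=1: ✓ (rhs at j=1)
  i=2: ✗ (lhs fails at k=2 before rhs at j=3)
  i=3: ✓ (rhs at j=3)
  i=4: ✓ (rhs at j=4)
  i=5: ✓ (rhs at j=5)
  i=6: ✓ (rhs at j=6)
  i=7: ✓ (rhs at j=7)
  i=8: ✓ (rhs at j=8)
  i=9: ✓ (rhs at j=9)
  i=10: ✗ (lhs fails at k=10 before rhs at j=11)
  i=11: ✓ (rhs at j=11)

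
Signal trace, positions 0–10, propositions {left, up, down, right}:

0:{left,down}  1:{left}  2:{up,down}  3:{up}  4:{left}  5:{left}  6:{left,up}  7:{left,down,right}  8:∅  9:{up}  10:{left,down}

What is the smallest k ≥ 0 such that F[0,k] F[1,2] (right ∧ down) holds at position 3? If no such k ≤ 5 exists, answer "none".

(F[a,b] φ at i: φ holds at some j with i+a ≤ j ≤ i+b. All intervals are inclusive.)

2

Scan j = 3,4,… for F[1,2] (right ∧ down):
  j=3: fails
  j=4: fails
  j=5: holds
First hit at j=5, so smallest k = 5-3 = 2.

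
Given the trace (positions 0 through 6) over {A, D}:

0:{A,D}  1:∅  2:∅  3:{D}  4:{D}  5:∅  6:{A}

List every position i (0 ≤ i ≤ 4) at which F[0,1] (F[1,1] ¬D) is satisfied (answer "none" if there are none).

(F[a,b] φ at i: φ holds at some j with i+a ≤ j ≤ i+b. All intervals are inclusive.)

0, 1, 3, 4

Evaluate at each i in [0,4]:
  i=0: ✓ (witness j=0)
  i=1: ✓ (witness j=1)
  i=2: ✗ (none in [2,3])
  i=3: ✓ (witness j=4)
  i=4: ✓ (witness j=4)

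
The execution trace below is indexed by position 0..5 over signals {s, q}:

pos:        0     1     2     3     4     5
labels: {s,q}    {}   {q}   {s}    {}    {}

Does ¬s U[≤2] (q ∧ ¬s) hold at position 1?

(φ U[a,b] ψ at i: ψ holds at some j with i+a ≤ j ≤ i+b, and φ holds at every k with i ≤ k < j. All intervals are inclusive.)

Holds

Need some j in [1,3] with (q ∧ ¬s), and ¬s at every k in [1,j-1].
  j=1: (q ∧ ¬s) false.
  j=2: (q ∧ ¬s) holds; ¬s holds at every k in [1,1] → satisfied.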